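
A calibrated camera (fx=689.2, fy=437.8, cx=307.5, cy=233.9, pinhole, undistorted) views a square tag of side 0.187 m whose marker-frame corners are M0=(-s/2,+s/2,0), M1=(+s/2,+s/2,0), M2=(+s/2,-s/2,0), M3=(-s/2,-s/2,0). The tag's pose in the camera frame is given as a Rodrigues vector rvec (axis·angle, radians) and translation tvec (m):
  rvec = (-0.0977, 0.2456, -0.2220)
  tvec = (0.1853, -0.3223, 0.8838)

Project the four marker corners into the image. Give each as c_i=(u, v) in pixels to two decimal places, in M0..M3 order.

Intrinsics K: fx=689.2, fy=437.8, cx=307.5, cy=233.9
Marker side s = 0.187 m; corners in marker frame (Z=0):
  M0 = (-0.0935, +0.0935, 0)
  M1 = (+0.0935, +0.0935, 0)
  M2 = (+0.0935, -0.0935, 0)
  M3 = (-0.0935, -0.0935, 0)
rvec = (-0.0977, 0.2456, -0.2220), |rvec| = θ = 0.34518 rad = 19.777°
Rodrigues: sinθ=0.33837, 1−cosθ=0.05899; R = I + sinθ·[k]× + (1−cosθ)·[k]×²:
    [+0.94574 +0.20574 +0.25149]
    [-0.22950 +0.97088 +0.06878]
    [-0.23001 -0.12276 +0.96541]
t = (0.1853, -0.3223, 0.8838) m
M0: Pc = R·M0+t = (+0.11611, -0.21007, +0.89383); u = 689.2·(+0.11611)/0.89383 + 307.5 = 397.0283, v = 437.8·(-0.21007)/0.89383 + 233.9 = 131.0094
M1: Pc = R·M1+t = (+0.29296, -0.25298, +0.85082); u = 689.2·(+0.29296)/0.85082 + 307.5 = 544.8139, v = 437.8·(-0.25298)/0.85082 + 233.9 = 103.7248
M2: Pc = R·M2+t = (+0.25449, -0.43453, +0.87377); u = 689.2·(+0.25449)/0.87377 + 307.5 = 508.2327, v = 437.8·(-0.43453)/0.87377 + 233.9 = 16.1780
M3: Pc = R·M3+t = (+0.07764, -0.39162, +0.91678); u = 689.2·(+0.07764)/0.91678 + 307.5 = 365.8640, v = 437.8·(-0.39162)/0.91678 + 233.9 = 46.8869

c0=(397.03, 131.01) c1=(544.81, 103.72) c2=(508.23, 16.18) c3=(365.86, 46.89)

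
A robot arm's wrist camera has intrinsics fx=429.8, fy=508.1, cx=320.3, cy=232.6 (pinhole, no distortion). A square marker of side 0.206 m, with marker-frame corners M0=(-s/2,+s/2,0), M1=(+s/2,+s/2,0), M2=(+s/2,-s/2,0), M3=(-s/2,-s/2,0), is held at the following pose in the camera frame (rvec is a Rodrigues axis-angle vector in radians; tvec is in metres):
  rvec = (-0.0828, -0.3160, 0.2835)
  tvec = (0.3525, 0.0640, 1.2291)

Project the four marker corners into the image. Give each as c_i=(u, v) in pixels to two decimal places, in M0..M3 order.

Intrinsics K: fx=429.8, fy=508.1, cx=320.3, cy=232.6
Marker side s = 0.206 m; corners in marker frame (Z=0):
  M0 = (-0.1030, +0.1030, 0)
  M1 = (+0.1030, +0.1030, 0)
  M2 = (+0.1030, -0.1030, 0)
  M3 = (-0.1030, -0.1030, 0)
rvec = (-0.0828, -0.3160, 0.2835), |rvec| = θ = 0.43253 rad = 24.782°
Rodrigues: sinθ=0.41917, 1−cosθ=0.09209; R = I + sinθ·[k]× + (1−cosθ)·[k]×²:
    [+0.91128 -0.26186 -0.31779]
    [+0.28762 +0.95706 +0.03614]
    [+0.29468 -0.12434 +0.94747]
t = (0.3525, 0.0640, 1.2291) m
M0: Pc = R·M0+t = (+0.23167, +0.13295, +1.18594); u = 429.8·(+0.23167)/1.18594 + 320.3 = 404.2588, v = 508.1·(+0.13295)/1.18594 + 232.6 = 289.5616
M1: Pc = R·M1+t = (+0.41939, +0.19220, +1.24665); u = 429.8·(+0.41939)/1.24665 + 320.3 = 464.8912, v = 508.1·(+0.19220)/1.24665 + 232.6 = 310.9367
M2: Pc = R·M2+t = (+0.47333, -0.00495, +1.27226); u = 429.8·(+0.47333)/1.27226 + 320.3 = 480.2036, v = 508.1·(-0.00495)/1.27226 + 232.6 = 230.6222
M3: Pc = R·M3+t = (+0.28561, -0.06420, +1.21155); u = 429.8·(+0.28561)/1.21155 + 320.3 = 421.6203, v = 508.1·(-0.06420)/1.21155 + 232.6 = 205.6749

c0=(404.26, 289.56) c1=(464.89, 310.94) c2=(480.20, 230.62) c3=(421.62, 205.67)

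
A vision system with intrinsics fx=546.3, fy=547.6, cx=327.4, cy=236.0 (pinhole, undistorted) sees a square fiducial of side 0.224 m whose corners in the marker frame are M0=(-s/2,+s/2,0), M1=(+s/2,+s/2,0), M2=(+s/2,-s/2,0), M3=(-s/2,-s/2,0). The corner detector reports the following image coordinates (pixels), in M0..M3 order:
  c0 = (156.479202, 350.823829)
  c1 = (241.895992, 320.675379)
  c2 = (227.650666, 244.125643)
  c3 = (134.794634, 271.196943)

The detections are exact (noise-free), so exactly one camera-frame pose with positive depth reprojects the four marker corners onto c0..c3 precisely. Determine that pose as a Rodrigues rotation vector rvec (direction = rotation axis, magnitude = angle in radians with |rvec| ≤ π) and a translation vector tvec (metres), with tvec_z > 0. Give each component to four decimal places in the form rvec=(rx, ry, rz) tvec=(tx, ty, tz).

Intrinsics K: fx=546.3, fy=547.6, cx=327.4, cy=236.0
Marker side s = 0.224 m; corners in marker frame (Z=0):
  M0 = (-0.1120, +0.1120, 0)
  M1 = (+0.1120, +0.1120, 0)
  M2 = (+0.1120, -0.1120, 0)
  M3 = (-0.1120, -0.1120, 0)
Detected image corners:
  c0 = (156.479202, 350.823829) px
  c1 = (241.895992, 320.675379) px
  c2 = (227.650666, 244.125643) px
  c3 = (134.794634, 271.196943) px
Planar DLT: solve 8×8 A·h = b for H (H[2,2]=1):
  H  [+452.68542 +139.37391 +191.97325]
  H  [-41.63973 +441.53454 +297.61219]
  H  [+0.29094 +0.31395 +1.00000]
B = K⁻¹H; ‖b₁‖=0.743840, ‖b₂‖=0.743840; λ = 2/(‖b₁‖+‖b₂‖) = 1.344376, sign → tz>0 ⇒ λ=+1.344376
r₁ = λ·B[:,0] = (+0.87959,-0.27080,+0.39114); r₂ = λ·B[:,1] = (+0.09004,+0.90208,+0.42206)
r₃ = r₁×r₂ = (-0.46713,-0.33603,+0.81785); SVD([r₁ r₂ r₃]) → R = UVᵀ:
  R  [+0.87959 +0.09004 -0.46713]
  R  [-0.27080 +0.90208 -0.33603]
  R  [+0.39114 +0.42206 +0.81785]
t = (-0.33327, +0.15126, +1.34438) m
tr R = 2.599524; θ = arccos((tr R − 1)/2) = 0.643898 rad = 36.893°
axis k = ((R−Rᵀ)₃₂, (R−Rᵀ)₁₃, (R−Rᵀ)₂₁) / (2 sinθ) = (+0.631407, -0.714845, -0.300535)
rvec = θ·k = (+0.406561, -0.460287, -0.193514)

rvec=(0.4066, -0.4603, -0.1935) tvec=(-0.3333, 0.1513, 1.3444)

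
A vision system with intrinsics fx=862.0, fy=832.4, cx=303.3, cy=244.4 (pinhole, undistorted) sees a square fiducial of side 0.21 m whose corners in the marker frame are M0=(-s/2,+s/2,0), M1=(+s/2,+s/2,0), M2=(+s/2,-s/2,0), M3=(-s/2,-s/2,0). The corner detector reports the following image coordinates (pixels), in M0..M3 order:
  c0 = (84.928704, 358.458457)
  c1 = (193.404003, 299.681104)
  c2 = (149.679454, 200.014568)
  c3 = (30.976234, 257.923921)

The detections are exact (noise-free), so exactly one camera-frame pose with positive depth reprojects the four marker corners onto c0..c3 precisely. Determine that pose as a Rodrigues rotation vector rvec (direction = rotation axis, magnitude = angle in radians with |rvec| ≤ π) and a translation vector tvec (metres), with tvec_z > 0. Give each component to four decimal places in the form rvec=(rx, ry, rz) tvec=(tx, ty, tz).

rvec=(0.4177, -0.4543, -0.4085) tvec=(-0.3086, 0.0611, 1.4277)

Intrinsics K: fx=862.0, fy=832.4, cx=303.3, cy=244.4
Marker side s = 0.21 m; corners in marker frame (Z=0):
  M0 = (-0.1050, +0.1050, 0)
  M1 = (+0.1050, +0.1050, 0)
  M2 = (+0.1050, -0.1050, 0)
  M3 = (-0.1050, -0.1050, 0)
Detected image corners:
  c0 = (84.928704, 358.458457) px
  c1 = (193.404003, 299.681104) px
  c2 = (149.679454, 200.014568) px
  c3 = (30.976234, 257.923921) px
Planar DLT: solve 8×8 A·h = b for H (H[2,2]=1):
  H  [+566.77981 +269.68177 +116.97838]
  H  [-212.92690 +568.32138 +280.03349]
  H  [+0.23285 +0.32866 +1.00000]
B = K⁻¹H; ‖b₁‖=0.700431, ‖b₂‖=0.700431; λ = 2/(‖b₁‖+‖b₂‖) = 1.427692, sign → tz>0 ⇒ λ=+1.427692
r₁ = λ·B[:,0] = (+0.82176,-0.46281,+0.33244); r₂ = λ·B[:,1] = (+0.28156,+0.83699,+0.46923)
r₃ = r₁×r₂ = (-0.49541,-0.29199,+0.81811); SVD([r₁ r₂ r₃]) → R = UVᵀ:
  R  [+0.82176 +0.28156 -0.49541]
  R  [-0.46281 +0.83699 -0.29199]
  R  [+0.33244 +0.46923 +0.81811]
t = (-0.30860, +0.06112, +1.42769) m
tr R = 2.476864; θ = arccos((tr R − 1)/2) = 0.740054 rad = 42.402°
axis k = ((R−Rᵀ)₃₂, (R−Rᵀ)₁₃, (R−Rᵀ)₂₁) / (2 sinθ) = (+0.564426, -0.613833, -0.551936)
rvec = θ·k = (+0.417705, -0.454270, -0.408462)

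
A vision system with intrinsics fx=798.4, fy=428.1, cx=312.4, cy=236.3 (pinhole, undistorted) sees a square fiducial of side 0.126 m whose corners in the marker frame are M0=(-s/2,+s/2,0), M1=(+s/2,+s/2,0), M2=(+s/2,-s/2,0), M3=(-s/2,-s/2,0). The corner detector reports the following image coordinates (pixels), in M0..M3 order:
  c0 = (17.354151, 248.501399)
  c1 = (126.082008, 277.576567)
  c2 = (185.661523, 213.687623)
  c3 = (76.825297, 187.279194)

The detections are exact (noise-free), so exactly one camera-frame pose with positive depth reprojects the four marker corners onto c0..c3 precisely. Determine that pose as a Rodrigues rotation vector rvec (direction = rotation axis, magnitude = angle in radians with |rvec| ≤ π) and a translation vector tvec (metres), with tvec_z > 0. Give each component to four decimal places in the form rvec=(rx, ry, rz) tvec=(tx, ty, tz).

Intrinsics K: fx=798.4, fy=428.1, cx=312.4, cy=236.3
Marker side s = 0.126 m; corners in marker frame (Z=0):
  M0 = (-0.0630, +0.0630, 0)
  M1 = (+0.0630, +0.0630, 0)
  M2 = (+0.0630, -0.0630, 0)
  M3 = (-0.0630, -0.0630, 0)
Detected image corners:
  c0 = (17.354151, 248.501399) px
  c1 = (126.082008, 277.576567) px
  c2 = (185.661523, 213.687623) px
  c3 = (76.825297, 187.279194) px
Planar DLT: solve 8×8 A·h = b for H (H[2,2]=1):
  H  [+835.43761 -486.88893 +100.80555]
  H  [+156.32398 +463.23577 +231.23978]
  H  [-0.27508 -0.14262 +1.00000]
B = K⁻¹H; ‖b₁‖=1.294115, ‖b₂‖=1.294115; λ = 2/(‖b₁‖+‖b₂‖) = 0.772729, sign → tz>0 ⇒ λ=+0.772729
r₁ = λ·B[:,0] = (+0.89175,+0.39950,-0.21257); r₂ = λ·B[:,1] = (-0.42811,+0.89698,-0.11021)
r₃ = r₁×r₂ = (+0.14664,+0.18928,+0.97091); SVD([r₁ r₂ r₃]) → R = UVᵀ:
  R  [+0.89175 -0.42811 +0.14664]
  R  [+0.39950 +0.89698 +0.18928]
  R  [-0.21257 -0.11021 +0.97091]
t = (-0.20479, -0.00913, +0.77273) m
tr R = 2.759642; θ = arccos((tr R − 1)/2) = 0.495311 rad = 28.379°
axis k = ((R−Rᵀ)₃₂, (R−Rᵀ)₁₃, (R−Rᵀ)₂₁) / (2 sinθ) = (-0.315044, +0.377869, +0.870610)
rvec = θ·k = (-0.156045, +0.187163, +0.431223)

rvec=(-0.1560, 0.1872, 0.4312) tvec=(-0.2048, -0.0091, 0.7727)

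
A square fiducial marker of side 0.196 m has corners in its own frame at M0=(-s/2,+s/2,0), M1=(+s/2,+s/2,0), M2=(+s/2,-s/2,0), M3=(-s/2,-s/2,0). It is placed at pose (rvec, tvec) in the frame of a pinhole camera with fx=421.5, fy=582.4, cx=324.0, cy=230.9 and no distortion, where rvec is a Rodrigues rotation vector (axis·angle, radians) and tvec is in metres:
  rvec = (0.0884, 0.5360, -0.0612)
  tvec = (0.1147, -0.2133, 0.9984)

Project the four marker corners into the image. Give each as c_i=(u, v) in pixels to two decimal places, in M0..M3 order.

Intrinsics K: fx=421.5, fy=582.4, cx=324.0, cy=230.9
Marker side s = 0.196 m; corners in marker frame (Z=0):
  M0 = (-0.0980, +0.0980, 0)
  M1 = (+0.0980, +0.0980, 0)
  M2 = (+0.0980, -0.0980, 0)
  M3 = (-0.0980, -0.0980, 0)
rvec = (0.0884, 0.5360, -0.0612), |rvec| = θ = 0.54668 rad = 31.322°
Rodrigues: sinθ=0.51985, 1−cosθ=0.14574; R = I + sinθ·[k]× + (1−cosθ)·[k]×²:
    [+0.85807 +0.08130 +0.50706]
    [-0.03509 +0.99436 -0.10006]
    [-0.51234 +0.06807 +0.85608]
t = (0.1147, -0.2133, 0.9984) m
M0: Pc = R·M0+t = (+0.03858, -0.11241, +1.05528); u = 421.5·(+0.03858)/1.05528 + 324.0 = 339.4085, v = 582.4·(-0.11241)/1.05528 + 230.9 = 168.8598
M1: Pc = R·M1+t = (+0.20676, -0.11929, +0.95486); u = 421.5·(+0.20676)/0.95486 + 324.0 = 415.2684, v = 582.4·(-0.11929)/0.95486 + 230.9 = 158.1405
M2: Pc = R·M2+t = (+0.19082, -0.31419, +0.94152); u = 421.5·(+0.19082)/0.94152 + 324.0 = 409.4276, v = 582.4·(-0.31419)/0.94152 + 230.9 = 36.5526
M3: Pc = R·M3+t = (+0.02264, -0.30731, +1.04194); u = 421.5·(+0.02264)/1.04194 + 324.0 = 333.1593, v = 582.4·(-0.30731)/1.04194 + 230.9 = 59.1273

c0=(339.41, 168.86) c1=(415.27, 158.14) c2=(409.43, 36.55) c3=(333.16, 59.13)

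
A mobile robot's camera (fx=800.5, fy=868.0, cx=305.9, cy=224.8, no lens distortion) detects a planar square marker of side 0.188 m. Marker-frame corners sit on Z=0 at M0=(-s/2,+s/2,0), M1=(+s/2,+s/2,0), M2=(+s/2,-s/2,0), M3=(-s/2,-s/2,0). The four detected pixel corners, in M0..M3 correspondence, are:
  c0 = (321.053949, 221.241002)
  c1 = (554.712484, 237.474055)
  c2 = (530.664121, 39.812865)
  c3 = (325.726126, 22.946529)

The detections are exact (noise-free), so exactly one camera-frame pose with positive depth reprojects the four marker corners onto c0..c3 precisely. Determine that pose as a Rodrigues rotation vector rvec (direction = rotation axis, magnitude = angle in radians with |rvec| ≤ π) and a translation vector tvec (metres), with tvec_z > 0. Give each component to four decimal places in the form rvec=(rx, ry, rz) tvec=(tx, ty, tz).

rvec=(-0.4959, -0.0662, 0.0496) tvec=(0.1086, -0.0792, 0.6813)

Intrinsics K: fx=800.5, fy=868.0, cx=305.9, cy=224.8
Marker side s = 0.188 m; corners in marker frame (Z=0):
  M0 = (-0.0940, +0.0940, 0)
  M1 = (+0.0940, +0.0940, 0)
  M2 = (+0.0940, -0.0940, 0)
  M3 = (-0.0940, -0.0940, 0)
Detected image corners:
  c0 = (321.053949, 221.241002) px
  c1 = (554.712484, 237.474055) px
  c2 = (530.664121, 39.812865) px
  c3 = (325.726126, 22.946529) px
Planar DLT: solve 8×8 A·h = b for H (H[2,2]=1):
  H  [+1194.16050 -251.03644 +433.49891]
  H  [+97.98747 +961.80849 +123.91424]
  H  [+0.07553 -0.69996 +1.00000]
B = K⁻¹H; ‖b₁‖=1.467825, ‖b₂‖=1.467825; λ = 2/(‖b₁‖+‖b₂‖) = 0.681280, sign → tz>0 ⇒ λ=+0.681280
r₁ = λ·B[:,0] = (+0.99665,+0.06358,+0.05146); r₂ = λ·B[:,1] = (-0.03142,+0.87841,-0.47687)
r₃ = r₁×r₂ = (-0.07552,+0.47366,+0.87747); SVD([r₁ r₂ r₃]) → R = UVᵀ:
  R  [+0.99665 -0.03142 -0.07552]
  R  [+0.06358 +0.87841 +0.47366]
  R  [+0.05146 -0.47687 +0.87747]
t = (+0.10860, -0.07918, +0.68128) m
tr R = 2.752527; θ = arccos((tr R − 1)/2) = 0.502744 rad = 28.805°
axis k = ((R−Rᵀ)₃₂, (R−Rᵀ)₁₃, (R−Rᵀ)₂₁) / (2 sinθ) = (-0.986367, -0.131762, +0.098585)
rvec = θ·k = (-0.495890, -0.066243, +0.049563)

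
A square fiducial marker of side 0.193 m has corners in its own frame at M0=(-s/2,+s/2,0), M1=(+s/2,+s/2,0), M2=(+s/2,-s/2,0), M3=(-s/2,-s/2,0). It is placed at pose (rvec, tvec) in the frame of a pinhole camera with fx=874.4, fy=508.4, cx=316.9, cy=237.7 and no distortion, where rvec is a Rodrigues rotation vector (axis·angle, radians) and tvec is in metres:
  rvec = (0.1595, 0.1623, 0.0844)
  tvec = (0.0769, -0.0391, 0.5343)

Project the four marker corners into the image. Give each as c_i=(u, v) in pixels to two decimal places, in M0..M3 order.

Intrinsics K: fx=874.4, fy=508.4, cx=316.9, cy=237.7
Marker side s = 0.193 m; corners in marker frame (Z=0):
  M0 = (-0.0965, +0.0965, 0)
  M1 = (+0.0965, +0.0965, 0)
  M2 = (+0.0965, -0.0965, 0)
  M3 = (-0.0965, -0.0965, 0)
rvec = (0.1595, 0.1623, 0.0844), |rvec| = θ = 0.24270 rad = 13.906°
Rodrigues: sinθ=0.24033, 1−cosθ=0.02931; R = I + sinθ·[k]× + (1−cosθ)·[k]×²:
    [+0.98335 -0.07069 +0.16741]
    [+0.09645 +0.98380 -0.15112]
    [-0.15401 +0.16475 +0.97424]
t = (0.0769, -0.0391, 0.5343) m
M0: Pc = R·M0+t = (-0.02482, +0.04653, +0.56506); u = 874.4·(-0.02482)/0.56506 + 316.9 = 278.4999, v = 508.4·(+0.04653)/0.56506 + 237.7 = 279.5631
M1: Pc = R·M1+t = (+0.16497, +0.06514, +0.53534); u = 874.4·(+0.16497)/0.53534 + 316.9 = 586.3584, v = 508.4·(+0.06514)/0.53534 + 237.7 = 299.5664
M2: Pc = R·M2+t = (+0.17862, -0.12473, +0.50354); u = 874.4·(+0.17862)/0.50354 + 316.9 = 627.0669, v = 508.4·(-0.12473)/0.50354 + 237.7 = 111.7672
M3: Pc = R·M3+t = (-0.01117, -0.14334, +0.53326); u = 874.4·(-0.01117)/0.53326 + 316.9 = 298.5823, v = 508.4·(-0.14334)/0.53326 + 237.7 = 101.0392

c0=(278.50, 279.56) c1=(586.36, 299.57) c2=(627.07, 111.77) c3=(298.58, 101.04)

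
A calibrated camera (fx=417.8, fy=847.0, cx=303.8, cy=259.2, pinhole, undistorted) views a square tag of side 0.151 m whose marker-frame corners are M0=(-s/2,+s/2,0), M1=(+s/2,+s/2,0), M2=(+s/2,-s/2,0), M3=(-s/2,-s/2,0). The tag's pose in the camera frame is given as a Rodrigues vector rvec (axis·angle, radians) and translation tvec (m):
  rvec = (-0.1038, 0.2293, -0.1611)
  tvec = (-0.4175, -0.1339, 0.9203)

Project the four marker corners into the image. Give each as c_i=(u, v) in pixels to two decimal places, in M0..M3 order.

Intrinsics K: fx=417.8, fy=847.0, cx=303.8, cy=259.2
Marker side s = 0.151 m; corners in marker frame (Z=0):
  M0 = (-0.0755, +0.0755, 0)
  M1 = (+0.0755, +0.0755, 0)
  M2 = (+0.0755, -0.0755, 0)
  M3 = (-0.0755, -0.0755, 0)
rvec = (-0.1038, 0.2293, -0.1611), |rvec| = θ = 0.29884 rad = 17.122°
Rodrigues: sinθ=0.29441, 1−cosθ=0.04432; R = I + sinθ·[k]× + (1−cosθ)·[k]×²:
    [+0.96103 +0.14690 +0.23420]
    [-0.17053 +0.98177 +0.08393]
    [-0.21760 -0.12059 +0.96856]
t = (-0.4175, -0.1339, 0.9203) m
M0: Pc = R·M0+t = (-0.47897, -0.04690, +0.92762); u = 417.8·(-0.47897)/0.92762 + 303.8 = 88.0745, v = 847.0·(-0.04690)/0.92762 + 259.2 = 216.3749
M1: Pc = R·M1+t = (-0.33385, -0.07265, +0.89477); u = 417.8·(-0.33385)/0.89477 + 303.8 = 147.9121, v = 847.0·(-0.07265)/0.89477 + 259.2 = 190.4275
M2: Pc = R·M2+t = (-0.35603, -0.22090, +0.91298); u = 417.8·(-0.35603)/0.91298 + 303.8 = 140.8704, v = 847.0·(-0.22090)/0.91298 + 259.2 = 54.2647
M3: Pc = R·M3+t = (-0.50115, -0.19515, +0.94583); u = 417.8·(-0.50115)/0.94583 + 303.8 = 82.4294, v = 847.0·(-0.19515)/0.94583 + 259.2 = 84.4427

c0=(88.07, 216.37) c1=(147.91, 190.43) c2=(140.87, 54.26) c3=(82.43, 84.44)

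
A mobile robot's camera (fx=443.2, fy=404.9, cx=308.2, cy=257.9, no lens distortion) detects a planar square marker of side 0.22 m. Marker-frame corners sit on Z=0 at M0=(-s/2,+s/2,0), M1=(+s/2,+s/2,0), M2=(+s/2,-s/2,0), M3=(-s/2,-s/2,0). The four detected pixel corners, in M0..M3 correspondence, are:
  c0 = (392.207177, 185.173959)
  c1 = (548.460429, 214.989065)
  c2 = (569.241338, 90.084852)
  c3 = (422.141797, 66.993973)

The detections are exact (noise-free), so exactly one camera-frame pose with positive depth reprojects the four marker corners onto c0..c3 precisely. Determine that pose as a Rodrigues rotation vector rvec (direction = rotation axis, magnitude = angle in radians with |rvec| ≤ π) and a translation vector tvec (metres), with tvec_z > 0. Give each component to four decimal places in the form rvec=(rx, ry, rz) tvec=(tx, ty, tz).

Intrinsics K: fx=443.2, fy=404.9, cx=308.2, cy=257.9
Marker side s = 0.22 m; corners in marker frame (Z=0):
  M0 = (-0.1100, +0.1100, 0)
  M1 = (+0.1100, +0.1100, 0)
  M2 = (+0.1100, -0.1100, 0)
  M3 = (-0.1100, -0.1100, 0)
Detected image corners:
  c0 = (392.207177, 185.173959) px
  c1 = (548.460429, 214.989065) px
  c2 = (569.241338, 90.084852) px
  c3 = (422.141797, 66.993973) px
Planar DLT: solve 8×8 A·h = b for H (H[2,2]=1):
  H  [+599.36444 -263.12780 +481.89480]
  H  [+93.95015 +509.62789 +137.00068]
  H  [-0.18504 -0.30525 +1.00000]
B = K⁻¹H; ‖b₁‖=1.533008, ‖b₂‖=1.533008; λ = 2/(‖b₁‖+‖b₂‖) = 0.652312, sign → tz>0 ⇒ λ=+0.652312
r₁ = λ·B[:,0] = (+0.96609,+0.22824,-0.12070); r₂ = λ·B[:,1] = (-0.24881,+0.94786,-0.19912)
r₃ = r₁×r₂ = (+0.06896,+0.22240,+0.97251); SVD([r₁ r₂ r₃]) → R = UVᵀ:
  R  [+0.96609 -0.24881 +0.06896]
  R  [+0.22824 +0.94786 +0.22240]
  R  [-0.12070 -0.19912 +0.97251]
t = (+0.25565, -0.19477, +0.65231) m
tr R = 2.886471; θ = arccos((tr R − 1)/2) = 0.338556 rad = 19.398°
axis k = ((R−Rᵀ)₃₂, (R−Rᵀ)₁₃, (R−Rᵀ)₂₁) / (2 sinθ) = (-0.634584, +0.285530, +0.718175)
rvec = θ·k = (-0.214842, +0.096668, +0.243142)

rvec=(-0.2148, 0.0967, 0.2431) tvec=(0.2556, -0.1948, 0.6523)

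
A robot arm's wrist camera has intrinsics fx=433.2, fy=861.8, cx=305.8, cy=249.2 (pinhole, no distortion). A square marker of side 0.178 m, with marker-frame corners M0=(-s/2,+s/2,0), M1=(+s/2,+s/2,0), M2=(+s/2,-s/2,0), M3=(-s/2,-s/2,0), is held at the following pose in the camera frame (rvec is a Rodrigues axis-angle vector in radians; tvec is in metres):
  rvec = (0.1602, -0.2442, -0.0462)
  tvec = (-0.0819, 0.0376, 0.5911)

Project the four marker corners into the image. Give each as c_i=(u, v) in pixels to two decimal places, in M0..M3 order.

Intrinsics K: fx=433.2, fy=861.8, cx=305.8, cy=249.2
Marker side s = 0.178 m; corners in marker frame (Z=0):
  M0 = (-0.0890, +0.0890, 0)
  M1 = (+0.0890, +0.0890, 0)
  M2 = (+0.0890, -0.0890, 0)
  M3 = (-0.0890, -0.0890, 0)
rvec = (0.1602, -0.2442, -0.0462), |rvec| = θ = 0.29569 rad = 16.942°
Rodrigues: sinθ=0.29140, 1−cosθ=0.04340; R = I + sinθ·[k]× + (1−cosθ)·[k]×²:
    [+0.96934 +0.02611 -0.24433]
    [-0.06495 +0.98620 -0.15228]
    [+0.23698 +0.16348 +0.95766]
t = (-0.0819, 0.0376, 0.5911) m
M0: Pc = R·M0+t = (-0.16585, +0.13115, +0.58456); u = 433.2·(-0.16585)/0.58456 + 305.8 = 182.8950, v = 861.8·(+0.13115)/0.58456 + 249.2 = 442.5548
M1: Pc = R·M1+t = (+0.00670, +0.11959, +0.62674); u = 433.2·(+0.00670)/0.62674 + 305.8 = 310.4277, v = 861.8·(+0.11959)/0.62674 + 249.2 = 413.6444
M2: Pc = R·M2+t = (+0.00205, -0.05595, +0.59764); u = 433.2·(+0.00205)/0.59764 + 305.8 = 307.2840, v = 861.8·(-0.05595)/0.59764 + 249.2 = 168.5167
M3: Pc = R·M3+t = (-0.17050, -0.04439, +0.55546); u = 433.2·(-0.17050)/0.55546 + 305.8 = 172.8316, v = 861.8·(-0.04439)/0.55546 + 249.2 = 180.3261

c0=(182.89, 442.55) c1=(310.43, 413.64) c2=(307.28, 168.52) c3=(172.83, 180.33)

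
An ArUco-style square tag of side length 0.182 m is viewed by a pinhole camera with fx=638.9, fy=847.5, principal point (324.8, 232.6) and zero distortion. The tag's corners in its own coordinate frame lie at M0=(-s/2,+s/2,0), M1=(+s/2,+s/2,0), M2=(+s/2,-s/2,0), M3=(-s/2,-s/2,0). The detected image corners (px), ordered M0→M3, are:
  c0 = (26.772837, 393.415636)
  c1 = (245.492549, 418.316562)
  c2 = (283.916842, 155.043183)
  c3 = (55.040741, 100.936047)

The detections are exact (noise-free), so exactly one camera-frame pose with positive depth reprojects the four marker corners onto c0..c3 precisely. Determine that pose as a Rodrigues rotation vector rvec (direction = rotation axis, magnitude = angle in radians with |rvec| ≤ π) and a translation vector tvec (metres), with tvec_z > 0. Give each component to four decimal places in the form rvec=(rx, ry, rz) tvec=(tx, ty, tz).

Intrinsics K: fx=638.9, fy=847.5, cx=324.8, cy=232.6
Marker side s = 0.182 m; corners in marker frame (Z=0):
  M0 = (-0.0910, +0.0910, 0)
  M1 = (+0.0910, +0.0910, 0)
  M2 = (+0.0910, -0.0910, 0)
  M3 = (-0.0910, -0.0910, 0)
Detected image corners:
  c0 = (26.772837, 393.415636) px
  c1 = (245.492549, 418.316562) px
  c2 = (283.916842, 155.043183) px
  c3 = (55.040741, 100.936047) px
Planar DLT: solve 8×8 A·h = b for H (H[2,2]=1):
  H  [+1309.93530 -134.38023 +157.71252]
  H  [+356.34425 +1610.58854 +272.03457]
  H  [+0.53081 +0.32844 +1.00000]
B = K⁻¹H; ‖b₁‖=1.878101, ‖b₂‖=1.878101; λ = 2/(‖b₁‖+‖b₂‖) = 0.532453, sign → tz>0 ⇒ λ=+0.532453
r₁ = λ·B[:,0] = (+0.94801,+0.14631,+0.28263); r₂ = λ·B[:,1] = (-0.20090,+0.96388,+0.17488)
r₃ = r₁×r₂ = (-0.24683,-0.22257,+0.94315); SVD([r₁ r₂ r₃]) → R = UVᵀ:
  R  [+0.94801 -0.20090 -0.24683]
  R  [+0.14631 +0.96388 -0.22257]
  R  [+0.28263 +0.17488 +0.94315]
t = (-0.13925, +0.02478, +0.53245) m
tr R = 2.855035; θ = arccos((tr R − 1)/2) = 0.383081 rad = 21.949°
axis k = ((R−Rᵀ)₃₂, (R−Rᵀ)₁₃, (R−Rᵀ)₂₁) / (2 sinθ) = (+0.531658, -0.708256, +0.464450)
rvec = θ·k = (+0.203668, -0.271319, +0.177922)

rvec=(0.2037, -0.2713, 0.1779) tvec=(-0.1392, 0.0248, 0.5325)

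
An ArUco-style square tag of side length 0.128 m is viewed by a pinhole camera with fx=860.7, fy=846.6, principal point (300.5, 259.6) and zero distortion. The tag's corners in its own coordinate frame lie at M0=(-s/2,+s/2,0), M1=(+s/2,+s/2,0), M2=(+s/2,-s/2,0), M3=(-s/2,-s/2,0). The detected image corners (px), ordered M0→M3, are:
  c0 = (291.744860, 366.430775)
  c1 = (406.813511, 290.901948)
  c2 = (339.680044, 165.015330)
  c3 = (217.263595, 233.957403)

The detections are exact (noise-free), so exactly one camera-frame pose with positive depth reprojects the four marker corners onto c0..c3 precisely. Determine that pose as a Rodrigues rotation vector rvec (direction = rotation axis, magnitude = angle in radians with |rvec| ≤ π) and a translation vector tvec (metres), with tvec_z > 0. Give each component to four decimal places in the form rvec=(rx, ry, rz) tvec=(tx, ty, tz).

Intrinsics K: fx=860.7, fy=846.6, cx=300.5, cy=259.6
Marker side s = 0.128 m; corners in marker frame (Z=0):
  M0 = (-0.0640, +0.0640, 0)
  M1 = (+0.0640, +0.0640, 0)
  M2 = (+0.0640, -0.0640, 0)
  M3 = (-0.0640, -0.0640, 0)
Detected image corners:
  c0 = (291.744860, 366.430775) px
  c1 = (406.813511, 290.901948) px
  c2 = (339.680044, 165.015330) px
  c3 = (217.263595, 233.957403) px
Planar DLT: solve 8×8 A·h = b for H (H[2,2]=1):
  H  [+1084.73623 +610.14227 +316.19880]
  H  [-432.21703 +1057.09053 +263.67950]
  H  [+0.50147 +0.18441 +1.00000]
B = K⁻¹H; ‖b₁‖=1.367648, ‖b₂‖=1.367648; λ = 2/(‖b₁‖+‖b₂‖) = 0.731182, sign → tz>0 ⇒ λ=+0.731182
r₁ = λ·B[:,0] = (+0.79349,-0.48573,+0.36667); r₂ = λ·B[:,1] = (+0.47125,+0.87163,+0.13484)
r₃ = r₁×r₂ = (-0.38509,+0.06580,+0.92053); SVD([r₁ r₂ r₃]) → R = UVᵀ:
  R  [+0.79349 +0.47125 -0.38509]
  R  [-0.48573 +0.87163 +0.06580]
  R  [+0.36667 +0.13484 +0.92053]
t = (+0.01334, +0.00352, +0.73118) m
tr R = 2.585651; θ = arccos((tr R − 1)/2) = 0.655365 rad = 37.550°
axis k = ((R−Rᵀ)₃₂, (R−Rᵀ)₁₃, (R−Rᵀ)₂₁) / (2 sinθ) = (+0.056636, -0.616750, -0.785119)
rvec = θ·k = (+0.037117, -0.404196, -0.514539)

rvec=(0.0371, -0.4042, -0.5145) tvec=(0.0133, 0.0035, 0.7312)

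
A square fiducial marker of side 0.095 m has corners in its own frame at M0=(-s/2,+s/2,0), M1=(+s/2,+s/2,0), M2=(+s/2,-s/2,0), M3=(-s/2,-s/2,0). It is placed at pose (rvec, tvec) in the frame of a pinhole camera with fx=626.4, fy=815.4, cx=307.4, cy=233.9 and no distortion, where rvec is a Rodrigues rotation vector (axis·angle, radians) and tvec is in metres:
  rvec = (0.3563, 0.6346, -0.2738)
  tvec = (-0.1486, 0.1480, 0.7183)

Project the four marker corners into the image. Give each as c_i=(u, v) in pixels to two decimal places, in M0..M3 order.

c0=(168.37, 446.14) c1=(222.38, 448.52) c2=(188.39, 352.35) c3=(135.43, 357.58)

Intrinsics K: fx=626.4, fy=815.4, cx=307.4, cy=233.9
Marker side s = 0.095 m; corners in marker frame (Z=0):
  M0 = (-0.0475, +0.0475, 0)
  M1 = (+0.0475, +0.0475, 0)
  M2 = (+0.0475, -0.0475, 0)
  M3 = (-0.0475, -0.0475, 0)
rvec = (0.3563, 0.6346, -0.2738), |rvec| = θ = 0.77758 rad = 44.552°
Rodrigues: sinθ=0.70156, 1−cosθ=0.28739; R = I + sinθ·[k]× + (1−cosθ)·[k]×²:
    [+0.77295 +0.35450 +0.52619]
    [-0.13956 +0.90403 -0.40405]
    [-0.61892 +0.23888 +0.74824]
t = (-0.1486, 0.1480, 0.7183) m
M0: Pc = R·M0+t = (-0.16848, +0.19757, +0.75905); u = 626.4·(-0.16848)/0.75905 + 307.4 = 168.3654, v = 815.4·(+0.19757)/0.75905 + 233.9 = 446.1387
M1: Pc = R·M1+t = (-0.09505, +0.18431, +0.70025); u = 626.4·(-0.09505)/0.70025 + 307.4 = 222.3776, v = 815.4·(+0.18431)/0.70025 + 233.9 = 448.5214
M2: Pc = R·M2+t = (-0.12872, +0.09843, +0.67755); u = 626.4·(-0.12872)/0.67755 + 307.4 = 188.3948, v = 815.4·(+0.09843)/0.67755 + 233.9 = 352.3547
M3: Pc = R·M3+t = (-0.20215, +0.11169, +0.73635); u = 626.4·(-0.20215)/0.73635 + 307.4 = 135.4316, v = 815.4·(+0.11169)/0.73635 + 233.9 = 357.5775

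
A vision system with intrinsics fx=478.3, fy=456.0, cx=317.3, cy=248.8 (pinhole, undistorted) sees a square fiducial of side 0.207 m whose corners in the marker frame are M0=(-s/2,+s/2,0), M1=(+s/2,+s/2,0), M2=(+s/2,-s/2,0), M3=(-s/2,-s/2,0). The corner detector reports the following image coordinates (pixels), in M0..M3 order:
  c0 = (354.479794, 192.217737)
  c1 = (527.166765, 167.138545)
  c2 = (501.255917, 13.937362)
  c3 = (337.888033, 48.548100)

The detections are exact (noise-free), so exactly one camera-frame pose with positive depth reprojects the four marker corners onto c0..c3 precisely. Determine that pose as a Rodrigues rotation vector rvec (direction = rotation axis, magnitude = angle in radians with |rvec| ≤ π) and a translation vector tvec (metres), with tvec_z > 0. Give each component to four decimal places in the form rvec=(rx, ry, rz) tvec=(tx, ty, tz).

rvec=(-0.1233, 0.2231, -0.1114) tvec=(0.1377, -0.1905, 0.6011)

Intrinsics K: fx=478.3, fy=456.0, cx=317.3, cy=248.8
Marker side s = 0.207 m; corners in marker frame (Z=0):
  M0 = (-0.1035, +0.1035, 0)
  M1 = (+0.1035, +0.1035, 0)
  M2 = (+0.1035, -0.1035, 0)
  M3 = (-0.1035, -0.1035, 0)
Detected image corners:
  c0 = (354.479794, 192.217737) px
  c1 = (527.166765, 167.138545) px
  c2 = (501.255917, 13.937362) px
  c3 = (337.888033, 48.548100) px
Planar DLT: solve 8×8 A·h = b for H (H[2,2]=1):
  H  [+658.46452 +5.89102 +426.86503]
  H  [-182.15397 +692.71285 +104.29563]
  H  [-0.35505 -0.22303 +1.00000]
B = K⁻¹H; ‖b₁‖=1.663619, ‖b₂‖=1.663619; λ = 2/(‖b₁‖+‖b₂‖) = 0.601099, sign → tz>0 ⇒ λ=+0.601099
r₁ = λ·B[:,0] = (+0.96910,-0.12367,-0.21342); r₂ = λ·B[:,1] = (+0.09634,+0.98628,-0.13406)
r₃ = r₁×r₂ = (+0.22707,+0.10936,+0.96772); SVD([r₁ r₂ r₃]) → R = UVᵀ:
  R  [+0.96910 +0.09634 +0.22707]
  R  [-0.12367 +0.98628 +0.10936]
  R  [-0.21342 -0.13406 +0.96772]
t = (+0.13769, -0.19049, +0.60110) m
tr R = 2.923099; θ = arccos((tr R − 1)/2) = 0.278207 rad = 15.940°
axis k = ((R−Rᵀ)₃₂, (R−Rᵀ)₁₃, (R−Rᵀ)₂₁) / (2 sinθ) = (-0.443172, +0.801972, -0.400550)
rvec = θ·k = (-0.123293, +0.223114, -0.111436)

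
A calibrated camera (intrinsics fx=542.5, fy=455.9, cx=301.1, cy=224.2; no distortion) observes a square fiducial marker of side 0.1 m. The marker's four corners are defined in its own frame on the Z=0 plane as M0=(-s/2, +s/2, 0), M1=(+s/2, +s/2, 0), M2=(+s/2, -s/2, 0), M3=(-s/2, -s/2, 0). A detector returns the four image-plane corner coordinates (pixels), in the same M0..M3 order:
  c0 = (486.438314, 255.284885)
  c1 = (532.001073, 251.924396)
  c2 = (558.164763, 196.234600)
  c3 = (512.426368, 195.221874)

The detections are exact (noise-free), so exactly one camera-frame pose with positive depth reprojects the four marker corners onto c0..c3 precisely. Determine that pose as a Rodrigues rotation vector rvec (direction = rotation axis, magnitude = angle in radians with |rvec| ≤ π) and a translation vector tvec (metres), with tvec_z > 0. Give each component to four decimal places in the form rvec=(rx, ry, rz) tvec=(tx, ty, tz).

Intrinsics K: fx=542.5, fy=455.9, cx=301.1, cy=224.2
Marker side s = 0.1 m; corners in marker frame (Z=0):
  M0 = (-0.0500, +0.0500, 0)
  M1 = (+0.0500, +0.0500, 0)
  M2 = (+0.0500, -0.0500, 0)
  M3 = (-0.0500, -0.0500, 0)
Detected image corners:
  c0 = (486.438314, 255.284885) px
  c1 = (532.001073, 251.924396) px
  c2 = (558.164763, 196.234600) px
  c3 = (512.426368, 195.221874) px
Planar DLT: solve 8×8 A·h = b for H (H[2,2]=1):
  H  [+856.14726 -12.40954 +522.82095]
  H  [+159.66924 +684.77747 +225.33212]
  H  [+0.76526 +0.47559 +1.00000]
B = K⁻¹H; ‖b₁‖=1.384438, ‖b₂‖=1.384438; λ = 2/(‖b₁‖+‖b₂‖) = 0.722315, sign → tz>0 ⇒ λ=+0.722315
r₁ = λ·B[:,0] = (+0.83313,-0.01886,+0.55276); r₂ = λ·B[:,1] = (-0.20719,+0.91600,+0.34353)
r₃ = r₁×r₂ = (-0.51281,-0.40073,+0.75924); SVD([r₁ r₂ r₃]) → R = UVᵀ:
  R  [+0.83313 -0.20719 -0.51281]
  R  [-0.01886 +0.91600 -0.40073]
  R  [+0.55276 +0.34353 +0.75924]
t = (+0.29521, +0.00179, +0.72231) m
tr R = 2.508372; θ = arccos((tr R − 1)/2) = 0.716383 rad = 41.046°
axis k = ((R−Rᵀ)₃₂, (R−Rᵀ)₁₃, (R−Rᵀ)₂₁) / (2 sinθ) = (+0.566699, -0.811350, +0.143401)
rvec = θ·k = (+0.405973, -0.581237, +0.102730)

rvec=(0.4060, -0.5812, 0.1027) tvec=(0.2952, 0.0018, 0.7223)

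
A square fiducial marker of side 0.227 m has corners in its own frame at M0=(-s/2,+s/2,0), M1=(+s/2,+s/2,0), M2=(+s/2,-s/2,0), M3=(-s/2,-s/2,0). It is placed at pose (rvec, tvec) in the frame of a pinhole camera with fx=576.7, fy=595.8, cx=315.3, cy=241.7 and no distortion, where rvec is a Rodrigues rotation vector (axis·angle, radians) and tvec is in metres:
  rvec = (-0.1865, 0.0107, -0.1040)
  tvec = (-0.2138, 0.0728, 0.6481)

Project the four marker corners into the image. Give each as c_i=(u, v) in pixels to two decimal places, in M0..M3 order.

Intrinsics K: fx=576.7, fy=595.8, cx=315.3, cy=241.7
Marker side s = 0.227 m; corners in marker frame (Z=0):
  M0 = (-0.1135, +0.1135, 0)
  M1 = (+0.1135, +0.1135, 0)
  M2 = (+0.1135, -0.1135, 0)
  M3 = (-0.1135, -0.1135, 0)
rvec = (-0.1865, 0.0107, -0.1040), |rvec| = θ = 0.21381 rad = 12.250°
Rodrigues: sinθ=0.21218, 1−cosθ=0.02277; R = I + sinθ·[k]× + (1−cosθ)·[k]×²:
    [+0.99456 +0.10222 +0.02028]
    [-0.10420 +0.97729 +0.18453]
    [-0.00096 -0.18564 +0.98262]
t = (-0.2138, 0.0728, 0.6481) m
M0: Pc = R·M0+t = (-0.31508, +0.19555, +0.62714); u = 576.7·(-0.31508)/0.62714 + 315.3 = 25.5604, v = 595.8·(+0.19555)/0.62714 + 241.7 = 427.4774
M1: Pc = R·M1+t = (-0.08932, +0.17190, +0.62692); u = 576.7·(-0.08932)/0.62692 + 315.3 = 233.1385, v = 595.8·(+0.17190)/0.62692 + 241.7 = 405.0619
M2: Pc = R·M2+t = (-0.11252, -0.04995, +0.66906); u = 576.7·(-0.11252)/0.66906 + 315.3 = 218.3134, v = 595.8·(-0.04995)/0.66906 + 241.7 = 197.2201
M3: Pc = R·M3+t = (-0.33828, -0.02630, +0.66928); u = 576.7·(-0.33828)/0.66928 + 315.3 = 23.8098, v = 595.8·(-0.02630)/0.66928 + 241.7 = 218.2918

c0=(25.56, 427.48) c1=(233.14, 405.06) c2=(218.31, 197.22) c3=(23.81, 218.29)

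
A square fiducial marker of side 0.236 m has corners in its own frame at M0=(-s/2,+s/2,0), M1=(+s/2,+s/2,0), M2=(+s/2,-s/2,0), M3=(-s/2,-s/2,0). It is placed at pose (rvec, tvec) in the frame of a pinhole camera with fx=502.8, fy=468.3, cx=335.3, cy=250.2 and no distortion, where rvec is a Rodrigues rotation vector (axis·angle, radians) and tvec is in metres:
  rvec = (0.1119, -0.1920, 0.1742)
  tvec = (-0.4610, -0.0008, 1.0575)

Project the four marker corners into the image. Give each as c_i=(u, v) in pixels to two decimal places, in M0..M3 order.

Intrinsics K: fx=502.8, fy=468.3, cx=335.3, cy=250.2
Marker side s = 0.236 m; corners in marker frame (Z=0):
  M0 = (-0.1180, +0.1180, 0)
  M1 = (+0.1180, +0.1180, 0)
  M2 = (+0.1180, -0.1180, 0)
  M3 = (-0.1180, -0.1180, 0)
rvec = (0.1119, -0.1920, 0.1742), |rvec| = θ = 0.28237 rad = 16.178°
Rodrigues: sinθ=0.27863, 1−cosθ=0.03960; R = I + sinθ·[k]× + (1−cosθ)·[k]×²:
    [+0.96662 -0.18257 -0.17978]
    [+0.16122 +0.97871 -0.12703]
    [+0.19914 +0.09381 +0.97547]
t = (-0.4610, -0.0008, 1.0575) m
M0: Pc = R·M0+t = (-0.59660, +0.09566, +1.04507); u = 502.8·(-0.59660)/1.04507 + 335.3 = 48.2645, v = 468.3·(+0.09566)/1.04507 + 250.2 = 293.0671
M1: Pc = R·M1+t = (-0.36848, +0.13371, +1.09207); u = 502.8·(-0.36848)/1.09207 + 335.3 = 165.6469, v = 468.3·(+0.13371)/1.09207 + 250.2 = 307.5383
M2: Pc = R·M2+t = (-0.32540, -0.09726, +1.06993); u = 502.8·(-0.32540)/1.06993 + 335.3 = 182.3840, v = 468.3·(-0.09726)/1.06993 + 250.2 = 207.6286
M3: Pc = R·M3+t = (-0.55352, -0.13531, +1.02293); u = 502.8·(-0.55352)/1.02293 + 335.3 = 63.2302, v = 468.3·(-0.13531)/1.02293 + 250.2 = 188.2540

c0=(48.26, 293.07) c1=(165.65, 307.54) c2=(182.38, 207.63) c3=(63.23, 188.25)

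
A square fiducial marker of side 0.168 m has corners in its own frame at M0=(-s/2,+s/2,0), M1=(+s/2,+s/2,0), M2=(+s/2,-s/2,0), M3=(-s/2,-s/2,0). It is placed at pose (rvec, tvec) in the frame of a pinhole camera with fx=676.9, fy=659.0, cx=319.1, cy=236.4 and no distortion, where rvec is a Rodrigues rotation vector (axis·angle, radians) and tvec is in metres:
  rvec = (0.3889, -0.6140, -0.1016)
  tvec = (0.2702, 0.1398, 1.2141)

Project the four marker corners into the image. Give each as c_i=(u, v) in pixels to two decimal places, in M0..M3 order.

c0=(431.80, 365.18) c1=(495.60, 338.39) c2=(506.87, 260.52) c3=(440.36, 282.60)

Intrinsics K: fx=676.9, fy=659.0, cx=319.1, cy=236.4
Marker side s = 0.168 m; corners in marker frame (Z=0):
  M0 = (-0.0840, +0.0840, 0)
  M1 = (+0.0840, +0.0840, 0)
  M2 = (+0.0840, -0.0840, 0)
  M3 = (-0.0840, -0.0840, 0)
rvec = (0.3889, -0.6140, -0.1016), |rvec| = θ = 0.73387 rad = 42.048°
Rodrigues: sinθ=0.66975, 1−cosθ=0.25741; R = I + sinθ·[k]× + (1−cosθ)·[k]×²:
    [+0.81488 -0.02141 -0.57924]
    [-0.20685 +0.92278 -0.32510]
    [+0.54147 +0.38474 +0.74752]
t = (0.2702, 0.1398, 1.2141) m
M0: Pc = R·M0+t = (+0.19995, +0.23469, +1.20093); u = 676.9·(+0.19995)/1.20093 + 319.1 = 431.8019, v = 659.0·(+0.23469)/1.20093 + 236.4 = 365.1830
M1: Pc = R·M1+t = (+0.33685, +0.19994, +1.29190); u = 676.9·(+0.33685)/1.29190 + 319.1 = 495.5956, v = 659.0·(+0.19994)/1.29190 + 236.4 = 338.3885
M2: Pc = R·M2+t = (+0.34045, +0.04491, +1.22727); u = 676.9·(+0.34045)/1.22727 + 319.1 = 506.8745, v = 659.0·(+0.04491)/1.22727 + 236.4 = 260.5157
M3: Pc = R·M3+t = (+0.20355, +0.07966, +1.13630); u = 676.9·(+0.20355)/1.13630 + 319.1 = 440.3550, v = 659.0·(+0.07966)/1.13630 + 236.4 = 282.6003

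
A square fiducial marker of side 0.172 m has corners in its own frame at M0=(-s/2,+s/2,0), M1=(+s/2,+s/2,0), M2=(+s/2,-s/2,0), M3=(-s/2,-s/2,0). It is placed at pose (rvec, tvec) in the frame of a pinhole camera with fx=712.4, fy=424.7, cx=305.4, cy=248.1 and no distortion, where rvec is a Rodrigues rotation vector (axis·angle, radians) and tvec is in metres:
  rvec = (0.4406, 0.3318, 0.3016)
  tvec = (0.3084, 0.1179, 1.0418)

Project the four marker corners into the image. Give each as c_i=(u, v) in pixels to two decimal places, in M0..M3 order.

c0=(442.76, 310.38) c1=(552.57, 337.18) c2=(598.93, 280.18) c3=(478.70, 253.67)

Intrinsics K: fx=712.4, fy=424.7, cx=305.4, cy=248.1
Marker side s = 0.172 m; corners in marker frame (Z=0):
  M0 = (-0.0860, +0.0860, 0)
  M1 = (+0.0860, +0.0860, 0)
  M2 = (+0.0860, -0.0860, 0)
  M3 = (-0.0860, -0.0860, 0)
rvec = (0.4406, 0.3318, 0.3016), |rvec| = θ = 0.62864 rad = 36.018°
Rodrigues: sinθ=0.58804, 1−cosθ=0.19117; R = I + sinθ·[k]× + (1−cosθ)·[k]×²:
    [+0.90274 -0.21140 +0.37466]
    [+0.35284 +0.86209 -0.36374]
    [-0.24609 +0.46056 +0.85283]
t = (0.3084, 0.1179, 1.0418) m
M0: Pc = R·M0+t = (+0.21258, +0.16169, +1.10257); u = 712.4·(+0.21258)/1.10257 + 305.4 = 442.7557, v = 424.7·(+0.16169)/1.10257 + 248.1 = 310.3833
M1: Pc = R·M1+t = (+0.36785, +0.22238, +1.06024); u = 712.4·(+0.36785)/1.06024 + 305.4 = 552.5693, v = 424.7·(+0.22238)/1.06024 + 248.1 = 337.1800
M2: Pc = R·M2+t = (+0.40422, +0.07411, +0.98103); u = 712.4·(+0.40422)/0.98103 + 305.4 = 598.9326, v = 424.7·(+0.07411)/0.98103 + 248.1 = 280.1811
M3: Pc = R·M3+t = (+0.24895, +0.01342, +1.02336); u = 712.4·(+0.24895)/1.02336 + 305.4 = 478.7009, v = 424.7·(+0.01342)/1.02336 + 248.1 = 253.6677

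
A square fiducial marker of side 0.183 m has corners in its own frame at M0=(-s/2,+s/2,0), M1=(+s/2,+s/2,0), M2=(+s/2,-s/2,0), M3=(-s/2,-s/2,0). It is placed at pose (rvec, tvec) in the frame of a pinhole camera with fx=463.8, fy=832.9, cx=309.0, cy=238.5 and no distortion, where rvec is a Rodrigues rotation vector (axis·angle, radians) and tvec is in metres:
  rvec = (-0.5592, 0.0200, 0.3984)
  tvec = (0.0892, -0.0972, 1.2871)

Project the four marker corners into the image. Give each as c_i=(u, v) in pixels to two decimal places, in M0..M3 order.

c0=(298.09, 198.84) c1=(361.68, 243.06) c2=(381.89, 153.60) c3=(322.39, 113.99)

Intrinsics K: fx=463.8, fy=832.9, cx=309.0, cy=238.5
Marker side s = 0.183 m; corners in marker frame (Z=0):
  M0 = (-0.0915, +0.0915, 0)
  M1 = (+0.0915, +0.0915, 0)
  M2 = (+0.0915, -0.0915, 0)
  M3 = (-0.0915, -0.0915, 0)
rvec = (-0.5592, 0.0200, 0.3984), |rvec| = θ = 0.68690 rad = 39.356°
Rodrigues: sinθ=0.63414, 1−cosθ=0.22678; R = I + sinθ·[k]× + (1−cosθ)·[k]×²:
    [+0.92352 -0.37318 -0.08862]
    [+0.36243 +0.77341 +0.52008]
    [-0.12555 -0.51242 +0.84951]
t = (0.0892, -0.0972, 1.2871) m
M0: Pc = R·M0+t = (-0.02945, -0.05959, +1.25170); u = 463.8·(-0.02945)/1.25170 + 309.0 = 298.0886, v = 832.9·(-0.05959)/1.25170 + 238.5 = 198.8446
M1: Pc = R·M1+t = (+0.13956, +0.00673, +1.22873); u = 463.8·(+0.13956)/1.22873 + 309.0 = 361.6775, v = 832.9·(+0.00673)/1.22873 + 238.5 = 243.0613
M2: Pc = R·M2+t = (+0.20785, -0.13481, +1.32250); u = 463.8·(+0.20785)/1.32250 + 309.0 = 381.8921, v = 832.9·(-0.13481)/1.32250 + 238.5 = 153.6008
M3: Pc = R·M3+t = (+0.03884, -0.20113, +1.34547); u = 463.8·(+0.03884)/1.34547 + 309.0 = 322.3899, v = 832.9·(-0.20113)/1.34547 + 238.5 = 113.9934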